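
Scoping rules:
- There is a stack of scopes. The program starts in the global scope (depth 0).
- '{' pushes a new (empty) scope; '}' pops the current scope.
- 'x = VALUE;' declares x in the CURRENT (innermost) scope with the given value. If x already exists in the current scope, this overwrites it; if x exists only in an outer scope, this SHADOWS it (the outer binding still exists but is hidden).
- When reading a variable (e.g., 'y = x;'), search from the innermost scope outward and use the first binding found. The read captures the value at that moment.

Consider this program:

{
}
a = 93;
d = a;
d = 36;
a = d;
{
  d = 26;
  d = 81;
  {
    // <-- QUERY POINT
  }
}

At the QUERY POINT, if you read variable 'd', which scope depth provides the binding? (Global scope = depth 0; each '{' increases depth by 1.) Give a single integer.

Answer: 1

Derivation:
Step 1: enter scope (depth=1)
Step 2: exit scope (depth=0)
Step 3: declare a=93 at depth 0
Step 4: declare d=(read a)=93 at depth 0
Step 5: declare d=36 at depth 0
Step 6: declare a=(read d)=36 at depth 0
Step 7: enter scope (depth=1)
Step 8: declare d=26 at depth 1
Step 9: declare d=81 at depth 1
Step 10: enter scope (depth=2)
Visible at query point: a=36 d=81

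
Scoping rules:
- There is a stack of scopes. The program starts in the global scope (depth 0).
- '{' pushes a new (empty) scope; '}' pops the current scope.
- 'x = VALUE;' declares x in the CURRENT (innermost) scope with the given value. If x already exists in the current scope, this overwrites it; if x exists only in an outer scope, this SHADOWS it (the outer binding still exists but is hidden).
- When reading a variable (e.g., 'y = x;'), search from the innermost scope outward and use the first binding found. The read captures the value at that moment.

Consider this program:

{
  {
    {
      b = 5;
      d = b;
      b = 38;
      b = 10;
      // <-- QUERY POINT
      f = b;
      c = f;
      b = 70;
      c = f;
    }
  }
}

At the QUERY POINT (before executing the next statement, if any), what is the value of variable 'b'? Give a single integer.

Answer: 10

Derivation:
Step 1: enter scope (depth=1)
Step 2: enter scope (depth=2)
Step 3: enter scope (depth=3)
Step 4: declare b=5 at depth 3
Step 5: declare d=(read b)=5 at depth 3
Step 6: declare b=38 at depth 3
Step 7: declare b=10 at depth 3
Visible at query point: b=10 d=5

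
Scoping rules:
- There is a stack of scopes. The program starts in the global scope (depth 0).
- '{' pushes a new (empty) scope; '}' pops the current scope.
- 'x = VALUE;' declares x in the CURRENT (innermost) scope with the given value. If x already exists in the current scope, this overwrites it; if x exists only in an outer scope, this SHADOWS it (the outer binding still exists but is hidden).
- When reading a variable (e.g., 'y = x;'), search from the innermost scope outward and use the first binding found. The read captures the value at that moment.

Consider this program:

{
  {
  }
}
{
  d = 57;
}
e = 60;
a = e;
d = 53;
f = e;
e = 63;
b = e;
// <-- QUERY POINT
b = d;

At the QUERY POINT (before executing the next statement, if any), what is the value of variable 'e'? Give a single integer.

Step 1: enter scope (depth=1)
Step 2: enter scope (depth=2)
Step 3: exit scope (depth=1)
Step 4: exit scope (depth=0)
Step 5: enter scope (depth=1)
Step 6: declare d=57 at depth 1
Step 7: exit scope (depth=0)
Step 8: declare e=60 at depth 0
Step 9: declare a=(read e)=60 at depth 0
Step 10: declare d=53 at depth 0
Step 11: declare f=(read e)=60 at depth 0
Step 12: declare e=63 at depth 0
Step 13: declare b=(read e)=63 at depth 0
Visible at query point: a=60 b=63 d=53 e=63 f=60

Answer: 63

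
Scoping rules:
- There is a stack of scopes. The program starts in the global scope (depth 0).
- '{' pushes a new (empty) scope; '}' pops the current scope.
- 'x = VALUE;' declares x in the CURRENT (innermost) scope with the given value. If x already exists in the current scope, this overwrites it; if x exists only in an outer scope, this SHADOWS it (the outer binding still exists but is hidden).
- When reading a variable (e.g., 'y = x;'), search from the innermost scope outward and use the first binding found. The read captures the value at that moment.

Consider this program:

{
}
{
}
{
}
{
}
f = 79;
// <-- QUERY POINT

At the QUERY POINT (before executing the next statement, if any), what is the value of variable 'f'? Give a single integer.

Answer: 79

Derivation:
Step 1: enter scope (depth=1)
Step 2: exit scope (depth=0)
Step 3: enter scope (depth=1)
Step 4: exit scope (depth=0)
Step 5: enter scope (depth=1)
Step 6: exit scope (depth=0)
Step 7: enter scope (depth=1)
Step 8: exit scope (depth=0)
Step 9: declare f=79 at depth 0
Visible at query point: f=79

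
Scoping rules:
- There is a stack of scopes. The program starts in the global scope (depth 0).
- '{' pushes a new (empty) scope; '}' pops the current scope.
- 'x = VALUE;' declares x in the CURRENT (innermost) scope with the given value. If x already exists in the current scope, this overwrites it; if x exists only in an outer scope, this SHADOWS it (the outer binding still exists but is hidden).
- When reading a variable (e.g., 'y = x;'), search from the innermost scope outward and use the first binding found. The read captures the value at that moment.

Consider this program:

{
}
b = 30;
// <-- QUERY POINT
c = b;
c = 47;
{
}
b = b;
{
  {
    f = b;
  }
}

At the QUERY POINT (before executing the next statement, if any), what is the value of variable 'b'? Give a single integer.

Answer: 30

Derivation:
Step 1: enter scope (depth=1)
Step 2: exit scope (depth=0)
Step 3: declare b=30 at depth 0
Visible at query point: b=30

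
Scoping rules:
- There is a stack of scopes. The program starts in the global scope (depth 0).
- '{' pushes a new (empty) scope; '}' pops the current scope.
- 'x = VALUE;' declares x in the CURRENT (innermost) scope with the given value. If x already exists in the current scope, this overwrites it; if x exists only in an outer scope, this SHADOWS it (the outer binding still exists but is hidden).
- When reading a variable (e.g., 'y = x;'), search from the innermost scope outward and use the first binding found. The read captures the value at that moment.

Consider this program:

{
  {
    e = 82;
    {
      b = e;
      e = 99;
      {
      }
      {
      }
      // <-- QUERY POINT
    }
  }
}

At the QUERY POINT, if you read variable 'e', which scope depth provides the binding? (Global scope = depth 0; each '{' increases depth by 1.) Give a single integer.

Step 1: enter scope (depth=1)
Step 2: enter scope (depth=2)
Step 3: declare e=82 at depth 2
Step 4: enter scope (depth=3)
Step 5: declare b=(read e)=82 at depth 3
Step 6: declare e=99 at depth 3
Step 7: enter scope (depth=4)
Step 8: exit scope (depth=3)
Step 9: enter scope (depth=4)
Step 10: exit scope (depth=3)
Visible at query point: b=82 e=99

Answer: 3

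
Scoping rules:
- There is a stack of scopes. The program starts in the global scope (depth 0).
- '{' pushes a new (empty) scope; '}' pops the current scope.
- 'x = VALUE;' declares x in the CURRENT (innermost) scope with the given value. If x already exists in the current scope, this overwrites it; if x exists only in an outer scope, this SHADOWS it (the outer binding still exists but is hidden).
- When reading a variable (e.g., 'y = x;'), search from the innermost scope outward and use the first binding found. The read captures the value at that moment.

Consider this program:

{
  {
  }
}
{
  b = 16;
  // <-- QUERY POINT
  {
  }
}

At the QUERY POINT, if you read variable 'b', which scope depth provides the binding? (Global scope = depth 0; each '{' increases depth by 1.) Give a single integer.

Answer: 1

Derivation:
Step 1: enter scope (depth=1)
Step 2: enter scope (depth=2)
Step 3: exit scope (depth=1)
Step 4: exit scope (depth=0)
Step 5: enter scope (depth=1)
Step 6: declare b=16 at depth 1
Visible at query point: b=16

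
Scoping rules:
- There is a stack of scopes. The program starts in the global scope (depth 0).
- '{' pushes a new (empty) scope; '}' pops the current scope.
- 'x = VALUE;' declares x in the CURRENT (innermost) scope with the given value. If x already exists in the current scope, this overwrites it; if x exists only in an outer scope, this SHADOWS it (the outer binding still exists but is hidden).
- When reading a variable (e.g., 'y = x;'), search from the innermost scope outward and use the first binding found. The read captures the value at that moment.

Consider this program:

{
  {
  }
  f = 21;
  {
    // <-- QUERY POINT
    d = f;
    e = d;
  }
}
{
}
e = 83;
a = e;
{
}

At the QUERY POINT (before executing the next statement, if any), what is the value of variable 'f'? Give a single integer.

Step 1: enter scope (depth=1)
Step 2: enter scope (depth=2)
Step 3: exit scope (depth=1)
Step 4: declare f=21 at depth 1
Step 5: enter scope (depth=2)
Visible at query point: f=21

Answer: 21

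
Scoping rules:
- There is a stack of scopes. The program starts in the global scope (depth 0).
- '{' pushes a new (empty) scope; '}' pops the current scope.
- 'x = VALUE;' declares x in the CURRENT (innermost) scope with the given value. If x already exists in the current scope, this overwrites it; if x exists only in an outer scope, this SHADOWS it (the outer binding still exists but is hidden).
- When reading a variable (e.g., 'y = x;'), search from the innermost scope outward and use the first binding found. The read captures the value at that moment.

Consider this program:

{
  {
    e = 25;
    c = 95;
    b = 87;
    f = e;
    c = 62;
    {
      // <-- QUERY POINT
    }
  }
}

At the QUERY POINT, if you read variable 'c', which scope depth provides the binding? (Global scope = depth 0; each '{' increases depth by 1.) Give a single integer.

Answer: 2

Derivation:
Step 1: enter scope (depth=1)
Step 2: enter scope (depth=2)
Step 3: declare e=25 at depth 2
Step 4: declare c=95 at depth 2
Step 5: declare b=87 at depth 2
Step 6: declare f=(read e)=25 at depth 2
Step 7: declare c=62 at depth 2
Step 8: enter scope (depth=3)
Visible at query point: b=87 c=62 e=25 f=25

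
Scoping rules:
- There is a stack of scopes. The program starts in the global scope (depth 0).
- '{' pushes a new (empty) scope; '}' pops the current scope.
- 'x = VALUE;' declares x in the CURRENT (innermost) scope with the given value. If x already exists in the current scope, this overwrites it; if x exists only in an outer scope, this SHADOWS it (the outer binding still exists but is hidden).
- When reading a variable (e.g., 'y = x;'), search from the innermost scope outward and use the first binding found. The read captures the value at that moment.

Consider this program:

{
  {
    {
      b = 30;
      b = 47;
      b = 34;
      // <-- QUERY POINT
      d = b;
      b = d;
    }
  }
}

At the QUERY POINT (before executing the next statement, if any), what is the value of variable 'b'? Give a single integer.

Step 1: enter scope (depth=1)
Step 2: enter scope (depth=2)
Step 3: enter scope (depth=3)
Step 4: declare b=30 at depth 3
Step 5: declare b=47 at depth 3
Step 6: declare b=34 at depth 3
Visible at query point: b=34

Answer: 34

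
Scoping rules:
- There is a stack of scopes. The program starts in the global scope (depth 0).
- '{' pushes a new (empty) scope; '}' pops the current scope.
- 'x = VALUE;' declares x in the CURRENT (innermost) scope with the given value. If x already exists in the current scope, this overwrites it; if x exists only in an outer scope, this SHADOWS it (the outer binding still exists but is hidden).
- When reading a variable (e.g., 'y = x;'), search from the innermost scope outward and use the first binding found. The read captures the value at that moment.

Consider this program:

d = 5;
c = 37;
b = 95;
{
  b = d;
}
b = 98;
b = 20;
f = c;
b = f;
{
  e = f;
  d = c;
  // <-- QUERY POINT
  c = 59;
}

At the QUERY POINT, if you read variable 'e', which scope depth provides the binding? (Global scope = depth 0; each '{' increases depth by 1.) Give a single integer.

Step 1: declare d=5 at depth 0
Step 2: declare c=37 at depth 0
Step 3: declare b=95 at depth 0
Step 4: enter scope (depth=1)
Step 5: declare b=(read d)=5 at depth 1
Step 6: exit scope (depth=0)
Step 7: declare b=98 at depth 0
Step 8: declare b=20 at depth 0
Step 9: declare f=(read c)=37 at depth 0
Step 10: declare b=(read f)=37 at depth 0
Step 11: enter scope (depth=1)
Step 12: declare e=(read f)=37 at depth 1
Step 13: declare d=(read c)=37 at depth 1
Visible at query point: b=37 c=37 d=37 e=37 f=37

Answer: 1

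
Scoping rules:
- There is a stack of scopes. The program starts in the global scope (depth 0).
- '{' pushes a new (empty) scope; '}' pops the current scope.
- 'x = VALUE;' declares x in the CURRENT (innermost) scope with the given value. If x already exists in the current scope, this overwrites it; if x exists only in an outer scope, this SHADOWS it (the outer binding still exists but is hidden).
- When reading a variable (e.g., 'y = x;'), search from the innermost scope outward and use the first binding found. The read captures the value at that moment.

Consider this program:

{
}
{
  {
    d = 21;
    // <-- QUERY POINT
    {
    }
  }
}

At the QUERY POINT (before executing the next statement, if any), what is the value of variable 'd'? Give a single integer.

Step 1: enter scope (depth=1)
Step 2: exit scope (depth=0)
Step 3: enter scope (depth=1)
Step 4: enter scope (depth=2)
Step 5: declare d=21 at depth 2
Visible at query point: d=21

Answer: 21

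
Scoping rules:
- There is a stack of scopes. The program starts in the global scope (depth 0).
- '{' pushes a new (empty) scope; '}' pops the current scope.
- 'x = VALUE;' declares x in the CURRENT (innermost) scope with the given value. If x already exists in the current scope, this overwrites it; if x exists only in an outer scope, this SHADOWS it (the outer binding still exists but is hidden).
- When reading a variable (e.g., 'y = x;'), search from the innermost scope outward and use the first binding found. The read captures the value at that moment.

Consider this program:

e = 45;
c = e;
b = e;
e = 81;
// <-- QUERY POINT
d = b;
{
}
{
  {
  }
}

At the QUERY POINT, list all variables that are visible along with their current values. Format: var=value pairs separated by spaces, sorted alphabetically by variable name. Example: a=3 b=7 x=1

Answer: b=45 c=45 e=81

Derivation:
Step 1: declare e=45 at depth 0
Step 2: declare c=(read e)=45 at depth 0
Step 3: declare b=(read e)=45 at depth 0
Step 4: declare e=81 at depth 0
Visible at query point: b=45 c=45 e=81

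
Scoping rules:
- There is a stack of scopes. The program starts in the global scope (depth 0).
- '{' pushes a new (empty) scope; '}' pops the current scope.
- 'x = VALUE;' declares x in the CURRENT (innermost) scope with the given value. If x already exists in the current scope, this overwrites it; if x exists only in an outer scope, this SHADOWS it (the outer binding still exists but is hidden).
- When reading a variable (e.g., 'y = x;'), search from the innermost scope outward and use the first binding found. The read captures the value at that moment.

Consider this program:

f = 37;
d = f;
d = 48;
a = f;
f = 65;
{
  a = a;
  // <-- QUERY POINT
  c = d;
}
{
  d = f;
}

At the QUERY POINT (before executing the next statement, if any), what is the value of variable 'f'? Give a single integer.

Step 1: declare f=37 at depth 0
Step 2: declare d=(read f)=37 at depth 0
Step 3: declare d=48 at depth 0
Step 4: declare a=(read f)=37 at depth 0
Step 5: declare f=65 at depth 0
Step 6: enter scope (depth=1)
Step 7: declare a=(read a)=37 at depth 1
Visible at query point: a=37 d=48 f=65

Answer: 65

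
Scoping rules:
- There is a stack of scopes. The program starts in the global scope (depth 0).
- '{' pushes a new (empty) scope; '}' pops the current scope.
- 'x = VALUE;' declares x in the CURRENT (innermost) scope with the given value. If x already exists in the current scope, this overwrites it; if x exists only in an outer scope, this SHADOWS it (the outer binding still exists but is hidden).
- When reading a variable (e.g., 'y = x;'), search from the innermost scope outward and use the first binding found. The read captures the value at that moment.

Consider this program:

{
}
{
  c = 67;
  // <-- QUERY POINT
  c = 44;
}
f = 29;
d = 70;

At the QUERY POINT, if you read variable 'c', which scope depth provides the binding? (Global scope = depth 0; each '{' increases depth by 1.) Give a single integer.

Step 1: enter scope (depth=1)
Step 2: exit scope (depth=0)
Step 3: enter scope (depth=1)
Step 4: declare c=67 at depth 1
Visible at query point: c=67

Answer: 1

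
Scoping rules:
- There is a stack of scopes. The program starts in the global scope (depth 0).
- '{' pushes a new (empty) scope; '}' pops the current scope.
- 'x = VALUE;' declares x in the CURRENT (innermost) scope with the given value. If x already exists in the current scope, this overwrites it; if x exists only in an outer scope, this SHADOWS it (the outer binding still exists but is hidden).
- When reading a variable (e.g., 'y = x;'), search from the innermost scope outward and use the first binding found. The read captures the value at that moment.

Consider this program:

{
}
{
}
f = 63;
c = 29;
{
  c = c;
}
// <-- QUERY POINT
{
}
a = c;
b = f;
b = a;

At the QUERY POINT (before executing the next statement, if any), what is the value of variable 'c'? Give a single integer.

Answer: 29

Derivation:
Step 1: enter scope (depth=1)
Step 2: exit scope (depth=0)
Step 3: enter scope (depth=1)
Step 4: exit scope (depth=0)
Step 5: declare f=63 at depth 0
Step 6: declare c=29 at depth 0
Step 7: enter scope (depth=1)
Step 8: declare c=(read c)=29 at depth 1
Step 9: exit scope (depth=0)
Visible at query point: c=29 f=63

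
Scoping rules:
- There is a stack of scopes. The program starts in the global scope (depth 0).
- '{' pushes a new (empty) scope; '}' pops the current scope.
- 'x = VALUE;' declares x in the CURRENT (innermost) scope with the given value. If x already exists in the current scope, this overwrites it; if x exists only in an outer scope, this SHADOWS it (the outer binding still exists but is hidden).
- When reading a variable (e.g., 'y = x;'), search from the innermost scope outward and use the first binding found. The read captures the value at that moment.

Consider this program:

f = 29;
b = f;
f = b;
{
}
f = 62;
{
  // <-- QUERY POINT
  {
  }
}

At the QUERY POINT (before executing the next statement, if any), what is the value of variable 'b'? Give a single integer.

Answer: 29

Derivation:
Step 1: declare f=29 at depth 0
Step 2: declare b=(read f)=29 at depth 0
Step 3: declare f=(read b)=29 at depth 0
Step 4: enter scope (depth=1)
Step 5: exit scope (depth=0)
Step 6: declare f=62 at depth 0
Step 7: enter scope (depth=1)
Visible at query point: b=29 f=62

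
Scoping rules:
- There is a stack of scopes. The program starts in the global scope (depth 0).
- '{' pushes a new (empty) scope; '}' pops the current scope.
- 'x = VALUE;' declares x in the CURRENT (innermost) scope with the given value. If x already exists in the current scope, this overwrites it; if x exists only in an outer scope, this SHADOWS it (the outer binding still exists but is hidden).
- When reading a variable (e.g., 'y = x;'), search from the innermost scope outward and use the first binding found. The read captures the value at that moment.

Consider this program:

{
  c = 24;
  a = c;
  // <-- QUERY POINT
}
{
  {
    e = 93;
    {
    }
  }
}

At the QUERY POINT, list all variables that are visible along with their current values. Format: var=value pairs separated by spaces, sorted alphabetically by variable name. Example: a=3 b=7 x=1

Step 1: enter scope (depth=1)
Step 2: declare c=24 at depth 1
Step 3: declare a=(read c)=24 at depth 1
Visible at query point: a=24 c=24

Answer: a=24 c=24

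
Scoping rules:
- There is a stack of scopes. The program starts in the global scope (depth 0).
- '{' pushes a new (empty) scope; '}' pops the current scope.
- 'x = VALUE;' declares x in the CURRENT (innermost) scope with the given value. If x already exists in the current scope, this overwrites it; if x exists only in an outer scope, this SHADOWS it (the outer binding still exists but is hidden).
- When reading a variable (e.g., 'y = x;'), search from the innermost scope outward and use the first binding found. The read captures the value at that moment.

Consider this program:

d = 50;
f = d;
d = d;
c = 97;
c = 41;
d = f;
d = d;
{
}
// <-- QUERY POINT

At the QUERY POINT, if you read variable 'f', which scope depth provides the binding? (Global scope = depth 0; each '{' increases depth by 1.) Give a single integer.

Step 1: declare d=50 at depth 0
Step 2: declare f=(read d)=50 at depth 0
Step 3: declare d=(read d)=50 at depth 0
Step 4: declare c=97 at depth 0
Step 5: declare c=41 at depth 0
Step 6: declare d=(read f)=50 at depth 0
Step 7: declare d=(read d)=50 at depth 0
Step 8: enter scope (depth=1)
Step 9: exit scope (depth=0)
Visible at query point: c=41 d=50 f=50

Answer: 0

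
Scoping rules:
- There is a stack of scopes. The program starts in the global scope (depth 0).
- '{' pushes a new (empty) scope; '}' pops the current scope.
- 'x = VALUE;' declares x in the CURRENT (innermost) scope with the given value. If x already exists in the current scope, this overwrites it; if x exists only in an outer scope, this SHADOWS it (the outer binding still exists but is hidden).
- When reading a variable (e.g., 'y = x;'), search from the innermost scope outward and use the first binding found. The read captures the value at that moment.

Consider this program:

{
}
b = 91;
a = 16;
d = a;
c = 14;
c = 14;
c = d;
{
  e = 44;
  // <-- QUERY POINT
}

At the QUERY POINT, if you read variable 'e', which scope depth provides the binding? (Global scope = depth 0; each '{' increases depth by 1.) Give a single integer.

Answer: 1

Derivation:
Step 1: enter scope (depth=1)
Step 2: exit scope (depth=0)
Step 3: declare b=91 at depth 0
Step 4: declare a=16 at depth 0
Step 5: declare d=(read a)=16 at depth 0
Step 6: declare c=14 at depth 0
Step 7: declare c=14 at depth 0
Step 8: declare c=(read d)=16 at depth 0
Step 9: enter scope (depth=1)
Step 10: declare e=44 at depth 1
Visible at query point: a=16 b=91 c=16 d=16 e=44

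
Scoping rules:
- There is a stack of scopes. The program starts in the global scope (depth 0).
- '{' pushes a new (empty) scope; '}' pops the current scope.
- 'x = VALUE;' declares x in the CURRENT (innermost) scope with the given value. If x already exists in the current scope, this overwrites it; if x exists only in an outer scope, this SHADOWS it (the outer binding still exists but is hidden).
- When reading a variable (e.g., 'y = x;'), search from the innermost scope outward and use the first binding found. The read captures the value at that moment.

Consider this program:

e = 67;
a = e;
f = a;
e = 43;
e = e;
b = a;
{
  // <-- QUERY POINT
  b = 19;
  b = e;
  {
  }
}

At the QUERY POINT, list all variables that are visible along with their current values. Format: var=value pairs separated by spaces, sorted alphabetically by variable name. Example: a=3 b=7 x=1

Answer: a=67 b=67 e=43 f=67

Derivation:
Step 1: declare e=67 at depth 0
Step 2: declare a=(read e)=67 at depth 0
Step 3: declare f=(read a)=67 at depth 0
Step 4: declare e=43 at depth 0
Step 5: declare e=(read e)=43 at depth 0
Step 6: declare b=(read a)=67 at depth 0
Step 7: enter scope (depth=1)
Visible at query point: a=67 b=67 e=43 f=67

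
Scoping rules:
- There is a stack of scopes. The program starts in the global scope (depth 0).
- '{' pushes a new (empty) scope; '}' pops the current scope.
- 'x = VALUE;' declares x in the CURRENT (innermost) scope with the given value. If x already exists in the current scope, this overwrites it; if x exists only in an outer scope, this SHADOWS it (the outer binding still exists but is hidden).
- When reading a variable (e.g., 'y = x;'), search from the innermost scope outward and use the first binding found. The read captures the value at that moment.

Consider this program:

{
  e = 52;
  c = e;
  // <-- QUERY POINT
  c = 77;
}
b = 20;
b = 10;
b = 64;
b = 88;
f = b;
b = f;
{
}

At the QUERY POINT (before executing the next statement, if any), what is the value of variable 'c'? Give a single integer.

Step 1: enter scope (depth=1)
Step 2: declare e=52 at depth 1
Step 3: declare c=(read e)=52 at depth 1
Visible at query point: c=52 e=52

Answer: 52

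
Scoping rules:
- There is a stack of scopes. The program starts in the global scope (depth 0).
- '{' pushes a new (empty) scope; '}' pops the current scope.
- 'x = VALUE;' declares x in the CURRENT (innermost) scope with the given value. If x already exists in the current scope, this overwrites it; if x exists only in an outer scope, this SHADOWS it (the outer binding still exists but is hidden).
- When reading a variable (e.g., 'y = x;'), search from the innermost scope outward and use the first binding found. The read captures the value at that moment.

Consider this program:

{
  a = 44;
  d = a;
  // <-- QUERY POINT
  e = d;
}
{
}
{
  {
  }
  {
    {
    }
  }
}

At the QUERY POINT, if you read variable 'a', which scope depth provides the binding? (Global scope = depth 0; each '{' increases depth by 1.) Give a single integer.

Step 1: enter scope (depth=1)
Step 2: declare a=44 at depth 1
Step 3: declare d=(read a)=44 at depth 1
Visible at query point: a=44 d=44

Answer: 1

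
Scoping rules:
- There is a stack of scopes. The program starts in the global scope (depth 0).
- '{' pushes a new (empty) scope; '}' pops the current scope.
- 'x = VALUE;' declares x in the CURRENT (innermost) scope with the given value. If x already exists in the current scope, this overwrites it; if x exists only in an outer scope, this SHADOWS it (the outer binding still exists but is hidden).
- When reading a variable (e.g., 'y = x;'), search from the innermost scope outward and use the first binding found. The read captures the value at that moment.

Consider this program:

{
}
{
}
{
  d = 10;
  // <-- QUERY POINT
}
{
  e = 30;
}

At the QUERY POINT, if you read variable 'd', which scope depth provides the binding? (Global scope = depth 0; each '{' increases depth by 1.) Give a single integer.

Answer: 1

Derivation:
Step 1: enter scope (depth=1)
Step 2: exit scope (depth=0)
Step 3: enter scope (depth=1)
Step 4: exit scope (depth=0)
Step 5: enter scope (depth=1)
Step 6: declare d=10 at depth 1
Visible at query point: d=10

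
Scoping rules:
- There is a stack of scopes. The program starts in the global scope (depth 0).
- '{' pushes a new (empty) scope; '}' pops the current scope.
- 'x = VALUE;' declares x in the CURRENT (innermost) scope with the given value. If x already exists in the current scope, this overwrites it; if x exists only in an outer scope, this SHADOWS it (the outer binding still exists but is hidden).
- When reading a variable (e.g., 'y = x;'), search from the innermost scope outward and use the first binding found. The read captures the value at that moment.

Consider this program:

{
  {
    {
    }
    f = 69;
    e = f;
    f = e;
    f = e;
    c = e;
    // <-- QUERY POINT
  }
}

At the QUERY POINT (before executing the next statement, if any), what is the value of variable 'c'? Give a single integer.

Step 1: enter scope (depth=1)
Step 2: enter scope (depth=2)
Step 3: enter scope (depth=3)
Step 4: exit scope (depth=2)
Step 5: declare f=69 at depth 2
Step 6: declare e=(read f)=69 at depth 2
Step 7: declare f=(read e)=69 at depth 2
Step 8: declare f=(read e)=69 at depth 2
Step 9: declare c=(read e)=69 at depth 2
Visible at query point: c=69 e=69 f=69

Answer: 69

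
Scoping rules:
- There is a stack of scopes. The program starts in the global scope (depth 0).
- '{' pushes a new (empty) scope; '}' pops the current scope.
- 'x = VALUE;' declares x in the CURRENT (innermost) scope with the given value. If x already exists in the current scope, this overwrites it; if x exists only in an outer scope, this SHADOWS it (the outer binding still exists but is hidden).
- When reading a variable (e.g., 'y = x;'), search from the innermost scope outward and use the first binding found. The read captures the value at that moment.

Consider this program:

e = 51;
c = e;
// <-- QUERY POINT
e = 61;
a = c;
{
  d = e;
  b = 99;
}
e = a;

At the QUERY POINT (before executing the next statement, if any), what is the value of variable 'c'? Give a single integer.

Step 1: declare e=51 at depth 0
Step 2: declare c=(read e)=51 at depth 0
Visible at query point: c=51 e=51

Answer: 51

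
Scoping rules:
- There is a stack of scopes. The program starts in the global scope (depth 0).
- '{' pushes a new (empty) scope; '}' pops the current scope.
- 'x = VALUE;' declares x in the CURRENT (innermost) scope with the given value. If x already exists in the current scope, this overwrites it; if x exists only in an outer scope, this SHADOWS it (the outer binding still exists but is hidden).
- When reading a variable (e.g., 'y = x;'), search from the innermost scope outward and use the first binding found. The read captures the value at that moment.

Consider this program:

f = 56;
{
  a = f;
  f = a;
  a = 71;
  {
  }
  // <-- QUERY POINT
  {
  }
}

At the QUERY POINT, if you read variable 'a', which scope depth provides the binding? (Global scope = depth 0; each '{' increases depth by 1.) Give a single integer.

Answer: 1

Derivation:
Step 1: declare f=56 at depth 0
Step 2: enter scope (depth=1)
Step 3: declare a=(read f)=56 at depth 1
Step 4: declare f=(read a)=56 at depth 1
Step 5: declare a=71 at depth 1
Step 6: enter scope (depth=2)
Step 7: exit scope (depth=1)
Visible at query point: a=71 f=56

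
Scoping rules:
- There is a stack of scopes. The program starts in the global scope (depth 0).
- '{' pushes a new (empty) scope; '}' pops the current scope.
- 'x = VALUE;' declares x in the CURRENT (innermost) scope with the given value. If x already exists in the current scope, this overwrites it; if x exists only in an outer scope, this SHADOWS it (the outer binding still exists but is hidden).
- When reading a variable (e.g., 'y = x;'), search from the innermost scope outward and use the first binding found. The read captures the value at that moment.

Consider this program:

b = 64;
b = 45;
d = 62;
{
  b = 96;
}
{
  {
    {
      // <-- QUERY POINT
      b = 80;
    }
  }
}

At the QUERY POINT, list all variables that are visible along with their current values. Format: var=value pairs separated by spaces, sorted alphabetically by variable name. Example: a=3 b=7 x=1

Step 1: declare b=64 at depth 0
Step 2: declare b=45 at depth 0
Step 3: declare d=62 at depth 0
Step 4: enter scope (depth=1)
Step 5: declare b=96 at depth 1
Step 6: exit scope (depth=0)
Step 7: enter scope (depth=1)
Step 8: enter scope (depth=2)
Step 9: enter scope (depth=3)
Visible at query point: b=45 d=62

Answer: b=45 d=62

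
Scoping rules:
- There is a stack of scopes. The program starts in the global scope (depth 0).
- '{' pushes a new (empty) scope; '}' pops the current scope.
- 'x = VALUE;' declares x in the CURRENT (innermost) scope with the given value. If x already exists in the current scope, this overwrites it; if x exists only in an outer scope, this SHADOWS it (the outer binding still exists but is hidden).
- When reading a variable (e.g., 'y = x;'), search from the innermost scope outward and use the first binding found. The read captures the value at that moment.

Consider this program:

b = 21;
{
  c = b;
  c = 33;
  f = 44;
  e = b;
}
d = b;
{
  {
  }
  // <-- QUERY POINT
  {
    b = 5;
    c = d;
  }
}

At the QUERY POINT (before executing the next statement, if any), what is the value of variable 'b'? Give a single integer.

Answer: 21

Derivation:
Step 1: declare b=21 at depth 0
Step 2: enter scope (depth=1)
Step 3: declare c=(read b)=21 at depth 1
Step 4: declare c=33 at depth 1
Step 5: declare f=44 at depth 1
Step 6: declare e=(read b)=21 at depth 1
Step 7: exit scope (depth=0)
Step 8: declare d=(read b)=21 at depth 0
Step 9: enter scope (depth=1)
Step 10: enter scope (depth=2)
Step 11: exit scope (depth=1)
Visible at query point: b=21 d=21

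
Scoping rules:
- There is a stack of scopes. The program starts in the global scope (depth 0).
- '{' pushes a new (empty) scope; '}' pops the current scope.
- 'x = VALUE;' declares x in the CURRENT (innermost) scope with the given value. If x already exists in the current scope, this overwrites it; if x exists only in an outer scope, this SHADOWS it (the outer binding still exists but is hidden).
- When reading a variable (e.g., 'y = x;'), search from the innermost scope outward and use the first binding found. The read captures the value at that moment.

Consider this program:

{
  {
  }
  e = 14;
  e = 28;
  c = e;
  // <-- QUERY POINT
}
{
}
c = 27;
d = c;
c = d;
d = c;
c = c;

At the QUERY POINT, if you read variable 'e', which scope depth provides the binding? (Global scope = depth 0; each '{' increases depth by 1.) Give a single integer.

Answer: 1

Derivation:
Step 1: enter scope (depth=1)
Step 2: enter scope (depth=2)
Step 3: exit scope (depth=1)
Step 4: declare e=14 at depth 1
Step 5: declare e=28 at depth 1
Step 6: declare c=(read e)=28 at depth 1
Visible at query point: c=28 e=28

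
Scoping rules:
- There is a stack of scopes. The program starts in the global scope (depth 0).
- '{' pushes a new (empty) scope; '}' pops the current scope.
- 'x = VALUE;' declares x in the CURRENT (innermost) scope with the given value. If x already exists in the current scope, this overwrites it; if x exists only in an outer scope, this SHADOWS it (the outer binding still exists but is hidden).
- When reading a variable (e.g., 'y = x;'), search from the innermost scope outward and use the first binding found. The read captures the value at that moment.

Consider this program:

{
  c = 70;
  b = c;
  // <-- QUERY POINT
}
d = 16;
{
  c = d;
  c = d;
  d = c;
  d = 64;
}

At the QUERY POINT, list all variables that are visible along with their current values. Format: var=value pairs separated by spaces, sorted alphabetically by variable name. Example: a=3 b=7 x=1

Step 1: enter scope (depth=1)
Step 2: declare c=70 at depth 1
Step 3: declare b=(read c)=70 at depth 1
Visible at query point: b=70 c=70

Answer: b=70 c=70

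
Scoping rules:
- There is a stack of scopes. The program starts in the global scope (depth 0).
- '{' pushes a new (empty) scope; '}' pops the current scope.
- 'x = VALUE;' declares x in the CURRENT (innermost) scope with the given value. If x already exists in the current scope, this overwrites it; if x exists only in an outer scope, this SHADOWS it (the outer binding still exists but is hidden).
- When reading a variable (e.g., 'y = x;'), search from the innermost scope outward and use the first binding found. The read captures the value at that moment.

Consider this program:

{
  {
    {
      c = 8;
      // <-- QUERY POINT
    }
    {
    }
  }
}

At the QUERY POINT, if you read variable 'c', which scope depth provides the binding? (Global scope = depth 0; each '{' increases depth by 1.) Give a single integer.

Step 1: enter scope (depth=1)
Step 2: enter scope (depth=2)
Step 3: enter scope (depth=3)
Step 4: declare c=8 at depth 3
Visible at query point: c=8

Answer: 3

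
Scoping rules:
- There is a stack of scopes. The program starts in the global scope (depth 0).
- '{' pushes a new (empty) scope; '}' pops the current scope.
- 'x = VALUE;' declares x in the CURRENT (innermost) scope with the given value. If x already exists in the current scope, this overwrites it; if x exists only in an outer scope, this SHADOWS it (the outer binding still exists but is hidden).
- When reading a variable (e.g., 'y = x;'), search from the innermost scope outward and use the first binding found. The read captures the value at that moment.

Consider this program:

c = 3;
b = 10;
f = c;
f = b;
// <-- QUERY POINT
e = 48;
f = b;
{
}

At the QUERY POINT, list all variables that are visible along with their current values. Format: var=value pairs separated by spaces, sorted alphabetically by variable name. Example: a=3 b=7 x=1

Step 1: declare c=3 at depth 0
Step 2: declare b=10 at depth 0
Step 3: declare f=(read c)=3 at depth 0
Step 4: declare f=(read b)=10 at depth 0
Visible at query point: b=10 c=3 f=10

Answer: b=10 c=3 f=10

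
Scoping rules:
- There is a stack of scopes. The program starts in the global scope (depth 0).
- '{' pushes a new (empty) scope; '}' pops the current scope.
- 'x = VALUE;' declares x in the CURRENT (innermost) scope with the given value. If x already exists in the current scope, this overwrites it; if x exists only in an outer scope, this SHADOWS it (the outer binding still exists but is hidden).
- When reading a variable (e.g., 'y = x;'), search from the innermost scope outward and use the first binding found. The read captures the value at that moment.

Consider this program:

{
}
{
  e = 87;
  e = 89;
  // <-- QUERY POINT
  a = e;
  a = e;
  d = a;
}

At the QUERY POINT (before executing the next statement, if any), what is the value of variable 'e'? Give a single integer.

Answer: 89

Derivation:
Step 1: enter scope (depth=1)
Step 2: exit scope (depth=0)
Step 3: enter scope (depth=1)
Step 4: declare e=87 at depth 1
Step 5: declare e=89 at depth 1
Visible at query point: e=89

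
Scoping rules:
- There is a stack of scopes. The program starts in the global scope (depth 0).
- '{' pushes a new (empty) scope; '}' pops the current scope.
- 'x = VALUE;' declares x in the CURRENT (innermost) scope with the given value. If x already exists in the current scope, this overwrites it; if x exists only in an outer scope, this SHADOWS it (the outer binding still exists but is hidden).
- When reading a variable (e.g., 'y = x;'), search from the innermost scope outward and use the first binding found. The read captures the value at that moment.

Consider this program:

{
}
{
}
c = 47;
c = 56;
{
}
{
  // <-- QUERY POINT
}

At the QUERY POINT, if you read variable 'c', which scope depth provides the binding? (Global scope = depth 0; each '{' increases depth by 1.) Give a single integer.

Answer: 0

Derivation:
Step 1: enter scope (depth=1)
Step 2: exit scope (depth=0)
Step 3: enter scope (depth=1)
Step 4: exit scope (depth=0)
Step 5: declare c=47 at depth 0
Step 6: declare c=56 at depth 0
Step 7: enter scope (depth=1)
Step 8: exit scope (depth=0)
Step 9: enter scope (depth=1)
Visible at query point: c=56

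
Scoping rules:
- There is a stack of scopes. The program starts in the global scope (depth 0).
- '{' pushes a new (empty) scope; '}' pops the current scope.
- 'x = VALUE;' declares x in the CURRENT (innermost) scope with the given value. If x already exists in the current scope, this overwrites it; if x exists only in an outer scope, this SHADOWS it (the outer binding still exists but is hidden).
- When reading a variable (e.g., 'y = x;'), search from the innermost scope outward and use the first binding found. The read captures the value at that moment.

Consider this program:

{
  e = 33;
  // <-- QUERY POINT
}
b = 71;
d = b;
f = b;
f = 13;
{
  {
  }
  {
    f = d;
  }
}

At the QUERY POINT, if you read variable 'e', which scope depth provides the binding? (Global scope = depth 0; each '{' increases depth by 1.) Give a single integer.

Step 1: enter scope (depth=1)
Step 2: declare e=33 at depth 1
Visible at query point: e=33

Answer: 1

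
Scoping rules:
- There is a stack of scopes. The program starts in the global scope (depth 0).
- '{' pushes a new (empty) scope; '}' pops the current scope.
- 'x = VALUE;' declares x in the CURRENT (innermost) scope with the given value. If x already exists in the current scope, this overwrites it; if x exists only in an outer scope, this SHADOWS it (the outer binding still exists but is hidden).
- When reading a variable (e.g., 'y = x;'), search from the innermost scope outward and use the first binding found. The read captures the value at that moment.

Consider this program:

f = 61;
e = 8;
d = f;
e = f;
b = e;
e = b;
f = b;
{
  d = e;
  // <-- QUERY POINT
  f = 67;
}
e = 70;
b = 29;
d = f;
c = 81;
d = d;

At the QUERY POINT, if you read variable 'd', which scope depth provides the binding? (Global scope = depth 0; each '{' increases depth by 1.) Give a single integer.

Step 1: declare f=61 at depth 0
Step 2: declare e=8 at depth 0
Step 3: declare d=(read f)=61 at depth 0
Step 4: declare e=(read f)=61 at depth 0
Step 5: declare b=(read e)=61 at depth 0
Step 6: declare e=(read b)=61 at depth 0
Step 7: declare f=(read b)=61 at depth 0
Step 8: enter scope (depth=1)
Step 9: declare d=(read e)=61 at depth 1
Visible at query point: b=61 d=61 e=61 f=61

Answer: 1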